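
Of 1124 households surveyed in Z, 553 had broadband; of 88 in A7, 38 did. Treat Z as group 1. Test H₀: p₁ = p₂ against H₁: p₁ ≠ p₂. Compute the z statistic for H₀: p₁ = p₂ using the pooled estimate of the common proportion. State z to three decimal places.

p̂₁ = 553/1124 = 0.491993, p̂₂ = 38/88 = 0.431818.
Pooled p̂ = (553+38)/(1124+88) = 591/1212 = 0.487624.
SE = √(0.249847 × 0.0122533) = 0.055330.
z = (0.491993 − 0.431818)/0.055330 = 0.060175/0.055330 = 1.088.
Two-sided p-value ≈ 2·Φ(−1.088) = 0.2768.

z = 1.088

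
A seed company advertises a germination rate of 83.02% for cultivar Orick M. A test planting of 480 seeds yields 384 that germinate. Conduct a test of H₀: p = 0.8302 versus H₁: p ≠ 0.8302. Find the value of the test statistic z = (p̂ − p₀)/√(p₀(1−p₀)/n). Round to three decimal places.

p̂ = 384/480 ≈ 0.80000.
Under H₀, SE = √(0.8302·0.1698/480) = √(0.000293683) = 0.01714.
z = (0.80000 − 0.8302)/0.01714 = -0.03020/0.01714 = -1.762.
p-value = 2·P(Z > 1.762) ≈ 0.0780.

z = -1.762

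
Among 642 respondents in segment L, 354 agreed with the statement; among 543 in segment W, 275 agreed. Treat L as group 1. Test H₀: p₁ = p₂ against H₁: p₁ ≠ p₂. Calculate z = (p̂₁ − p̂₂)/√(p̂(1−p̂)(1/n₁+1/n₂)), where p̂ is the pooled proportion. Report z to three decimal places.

z = 1.545

p̂₁ = 354/642 = 0.55140, p̂₂ = 275/543 = 0.50645.
Pooled p̂ = (354+275)/(642+543) = 629/1185 = 0.53080.
SE = √(0.249051 × 0.00339925) = 0.02910.
z = (0.55140 − 0.50645)/0.02910 = 0.04495/0.02910 = 1.545.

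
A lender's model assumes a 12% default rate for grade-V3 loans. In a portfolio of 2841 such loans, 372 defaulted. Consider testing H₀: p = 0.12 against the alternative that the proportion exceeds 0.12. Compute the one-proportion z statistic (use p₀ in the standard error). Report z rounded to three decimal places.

p̂ = 372/2841 = 0.130940.
Under H₀, SE = √(0.12·0.88/2841) = √(3.717e-05) = 0.006097.
z = (0.130940 − 0.12)/0.006097 = 0.010940/0.006097 = 1.794.

z = 1.794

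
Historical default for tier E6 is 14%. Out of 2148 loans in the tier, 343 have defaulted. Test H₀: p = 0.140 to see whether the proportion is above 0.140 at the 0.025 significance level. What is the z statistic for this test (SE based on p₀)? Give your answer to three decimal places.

z = 2.629

p̂ = 343/2148 = 0.159683.
SE = √(p₀(1−p₀)/n) = √(0.1204/2148) = 0.007487.
z = (0.159683 − 0.14)/0.007487 = 0.019683/0.007487 = 2.629.
p-value = P(Z > 2.629) ≈ 0.0043. With α = 0.025, reject H₀.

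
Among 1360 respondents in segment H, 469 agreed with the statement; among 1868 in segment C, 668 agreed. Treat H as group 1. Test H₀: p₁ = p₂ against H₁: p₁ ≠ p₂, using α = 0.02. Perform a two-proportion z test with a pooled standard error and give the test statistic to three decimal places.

p̂₁ = 469/1360 = 0.34485, p̂₂ = 668/1868 = 0.35760.
Pooled p̂ = (469+668)/(1360+1868) = 1137/3228 = 0.35223.
SE = √(0.228164 × 0.00127063) = 0.01703.
z = (0.34485 − 0.35760)/0.01703 = -0.01275/0.01703 = -0.749.
p-value = 2·P(Z > 0.749) ≈ 0.4540. With α = 0.02, fail to reject H₀.

z = -0.749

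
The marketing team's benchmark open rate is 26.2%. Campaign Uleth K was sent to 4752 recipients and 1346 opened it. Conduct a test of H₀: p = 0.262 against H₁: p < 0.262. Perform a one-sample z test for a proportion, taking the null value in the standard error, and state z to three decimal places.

z = 3.331

p̂ = 1346/4752 = 0.28325.
Under H₀, SE = √(0.262·0.738/4752) = √(4.06894e-05) = 0.00638.
z = (0.28325 − 0.262)/0.00638 = 0.02125/0.00638 = 3.331.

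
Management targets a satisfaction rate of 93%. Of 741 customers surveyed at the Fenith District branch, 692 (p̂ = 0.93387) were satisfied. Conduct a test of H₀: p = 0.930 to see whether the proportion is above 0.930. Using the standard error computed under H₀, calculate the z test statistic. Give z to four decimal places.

z = 0.4132

p̂ = 692/741 = 0.933873.
Under H₀, SE = √(0.93·0.07/741) = √(8.78543e-05) = 0.009373.
z = (0.933873 − 0.93)/0.009373 = 0.003873/0.009373 = 0.4132.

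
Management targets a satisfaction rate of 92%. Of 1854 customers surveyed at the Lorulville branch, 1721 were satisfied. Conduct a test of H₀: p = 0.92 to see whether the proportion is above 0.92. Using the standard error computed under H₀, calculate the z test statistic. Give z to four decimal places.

p̂ = 1721/1854 = 0.9282632.
Standard error under H₀: √(0.92×0.08/1854) = 0.0063006.
z = (0.9282632 − 0.92)/0.0063006 = 0.0082632/0.0063006 = 1.3115.

z = 1.3115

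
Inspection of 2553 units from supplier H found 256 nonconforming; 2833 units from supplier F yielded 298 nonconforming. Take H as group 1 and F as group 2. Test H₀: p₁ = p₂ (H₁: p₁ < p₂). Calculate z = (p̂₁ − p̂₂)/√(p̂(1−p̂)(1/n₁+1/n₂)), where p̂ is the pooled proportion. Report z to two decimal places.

z = -0.59

p̂₁ = 256/2553 = 0.1003, p̂₂ = 298/2833 = 0.1052.
Pooled p̂ = (256+298)/(2553+2833) = 554/5386 = 0.1029.
SE = √(0.0922792 × 0.000744679) = 0.0083.
z = (0.1003 − 0.1052)/0.0083 = -0.0049/0.0083 = -0.59.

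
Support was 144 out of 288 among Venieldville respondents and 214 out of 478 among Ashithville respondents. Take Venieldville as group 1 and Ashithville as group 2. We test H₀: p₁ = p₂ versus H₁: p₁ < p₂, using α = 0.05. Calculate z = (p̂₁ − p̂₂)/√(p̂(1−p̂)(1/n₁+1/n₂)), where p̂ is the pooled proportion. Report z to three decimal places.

z = 1.405

p̂₁ = 144/288 = 0.50000, p̂₂ = 214/478 = 0.44770.
Pooled p̂ = (144+214)/(288+478) = 358/766 = 0.46736.
SE = √(p̂(1−p̂)(1/n₁+1/n₂)) = √(0.46736·0.53264·0.00556427) = √(0.00138514) = 0.03722.
z = (0.50000 − 0.44770)/0.03722 = 0.05230/0.03722 = 1.405.
p-value = P(Z < 1.405) ≈ 0.9200, so at α = 0.05 we fail to reject H₀.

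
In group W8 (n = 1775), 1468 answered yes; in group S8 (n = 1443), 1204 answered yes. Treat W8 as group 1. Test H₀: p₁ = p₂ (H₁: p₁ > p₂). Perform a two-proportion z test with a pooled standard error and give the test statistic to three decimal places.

p̂₁ = 1468/1775 ≈ 0.82704, p̂₂ = 1204/1443 ≈ 0.83437.
Pooled p̂ = (1468+1204)/(1775+1443) = 2672/3218 = 0.83033.
SE = √(p̂(1−p̂)(1/n₁+1/n₂)) = √(0.83033·0.16967·0.00125638) = √(0.000177002) = 0.01330.
z = (0.82704 − 0.83437)/0.01330 = -0.00733/0.01330 = -0.551.
p-value = P(Z > -0.551) ≈ 0.7092.

z = -0.551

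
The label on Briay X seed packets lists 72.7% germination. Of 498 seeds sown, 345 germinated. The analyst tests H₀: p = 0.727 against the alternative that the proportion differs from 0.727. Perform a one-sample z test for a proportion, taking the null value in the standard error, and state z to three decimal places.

z = -1.715

p̂ = 345/498 ≈ 0.69277.
SE = √(p₀(1−p₀)/n) = √(0.19847/498) = 0.01996.
z = (0.69277 − 0.727)/0.01996 = -0.03423/0.01996 = -1.715.
p-value = 2·P(Z > 1.715) ≈ 0.0864.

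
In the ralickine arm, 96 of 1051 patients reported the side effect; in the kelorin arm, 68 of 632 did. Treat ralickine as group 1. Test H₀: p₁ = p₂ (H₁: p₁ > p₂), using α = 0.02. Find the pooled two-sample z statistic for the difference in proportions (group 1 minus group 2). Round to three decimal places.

p̂₁ = 96/1051 = 0.091342, p̂₂ = 68/632 = 0.107595.
Pooled p̂ = (96+68)/(1051+632) = 164/1683 = 0.097445.
SE = √(p̂(1−p̂)(1/n₁+1/n₂)) = √(0.097445·0.902555·0.00253375) = √(0.000222842) = 0.014928.
z = (0.091342 − 0.107595)/0.014928 = -0.016253/0.014928 = -1.089.
p-value = P(Z > -1.089) ≈ 0.8619. With α = 0.02, fail to reject H₀.

z = -1.089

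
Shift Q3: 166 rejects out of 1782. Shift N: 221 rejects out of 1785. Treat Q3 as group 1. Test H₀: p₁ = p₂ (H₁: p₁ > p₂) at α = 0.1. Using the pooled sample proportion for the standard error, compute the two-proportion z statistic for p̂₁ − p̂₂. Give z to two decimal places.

p̂₁ = 166/1782 = 0.0932, p̂₂ = 221/1785 = 0.1238.
Pooled p̂ = (166+221)/(1782+1785) = 387/3567 = 0.1085.
SE = √(p̂(1−p̂)(1/n₁+1/n₂)) = √(0.1085·0.8915·0.00112139) = √(0.000108465) = 0.0104.
z = (0.0932 − 0.1238)/0.0104 = -0.0306/0.0104 = -2.94.
p-value = P(Z > -2.944) ≈ 0.9984; since p > α = 0.1, fail to reject H₀.

z = -2.94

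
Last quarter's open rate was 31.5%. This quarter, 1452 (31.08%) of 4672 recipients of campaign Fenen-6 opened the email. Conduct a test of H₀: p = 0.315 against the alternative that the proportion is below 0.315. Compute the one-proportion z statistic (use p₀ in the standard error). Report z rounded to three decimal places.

p̂ = 1452/4672 ≈ 0.310788.
Standard error under H₀: √(0.315×0.685/4672) = 0.006796.
z = (0.310788 − 0.315)/0.006796 = -0.004212/0.006796 = -0.620.

z = -0.620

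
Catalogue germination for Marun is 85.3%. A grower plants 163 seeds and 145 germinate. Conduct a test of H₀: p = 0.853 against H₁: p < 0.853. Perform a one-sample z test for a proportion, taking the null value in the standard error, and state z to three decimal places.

p̂ = 145/163 = 0.889571.
SE = √(p₀(1−p₀)/n) = √(0.12539/163) = 0.027736.
z = (0.889571 − 0.853)/0.027736 = 0.036571/0.027736 = 1.319.

z = 1.319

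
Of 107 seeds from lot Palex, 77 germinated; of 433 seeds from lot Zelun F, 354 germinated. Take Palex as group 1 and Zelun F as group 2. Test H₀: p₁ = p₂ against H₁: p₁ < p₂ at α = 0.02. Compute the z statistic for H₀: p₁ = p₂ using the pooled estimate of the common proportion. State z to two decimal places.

z = -2.26

p̂₁ = 77/107 = 0.7196, p̂₂ = 354/433 = 0.8176.
Pooled p̂ = (77+354)/(107+433) = 431/540 = 0.7981.
SE = √(p̂(1−p̂)(1/n₁+1/n₂)) = √(0.7981·0.2019·0.0116553) = √(0.00187775) = 0.0433.
z = (0.7196 − 0.8176)/0.0433 = -0.0980/0.0433 = -2.26.
p-value = P(Z < -2.260) ≈ 0.0119. With α = 0.02, reject H₀.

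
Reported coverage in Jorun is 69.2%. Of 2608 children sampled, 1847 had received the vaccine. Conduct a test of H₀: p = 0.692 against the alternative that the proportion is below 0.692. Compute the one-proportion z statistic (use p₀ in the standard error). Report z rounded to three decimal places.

p̂ = 1847/2608 = 0.70821.
Standard error under H₀: √(0.692×0.308/2608) = 0.00904.
z = (0.70821 − 0.692)/0.00904 = 0.01621/0.00904 = 1.793.

z = 1.793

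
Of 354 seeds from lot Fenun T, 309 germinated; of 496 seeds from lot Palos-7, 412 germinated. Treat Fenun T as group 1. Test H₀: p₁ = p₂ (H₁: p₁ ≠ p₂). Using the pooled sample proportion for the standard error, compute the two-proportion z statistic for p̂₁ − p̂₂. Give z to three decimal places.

p̂₁ = 309/354 = 0.87288, p̂₂ = 412/496 = 0.83065.
Pooled p̂ = (309+412)/(354+496) = 721/850 = 0.84824.
SE = √(0.128732 × 0.00484099) = 0.02496.
z = (0.87288 − 0.83065)/0.02496 = 0.04223/0.02496 = 1.692.

z = 1.692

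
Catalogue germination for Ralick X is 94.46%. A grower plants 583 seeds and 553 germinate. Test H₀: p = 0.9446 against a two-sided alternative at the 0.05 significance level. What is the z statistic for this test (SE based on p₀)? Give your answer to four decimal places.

p̂ = 553/583 = 0.948542.
Under H₀, SE = √(0.9446·0.0554/583) = √(8.97613e-05) = 0.009474.
z = (0.948542 − 0.9446)/0.009474 = 0.003942/0.009474 = 0.4161.
Two-sided p-value ≈ 2·Φ(−0.416) = 0.6774; since p > α = 0.05, fail to reject H₀.

z = 0.4161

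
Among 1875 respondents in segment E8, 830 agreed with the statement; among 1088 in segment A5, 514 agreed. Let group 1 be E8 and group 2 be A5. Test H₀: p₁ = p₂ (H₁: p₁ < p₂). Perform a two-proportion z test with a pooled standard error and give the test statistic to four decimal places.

z = -1.5685

p̂₁ = 830/1875 = 0.442667, p̂₂ = 514/1088 = 0.472426.
Pooled p̂ = (830+514)/(1875+1088) = 1344/2963 = 0.453594.
SE = √(p̂(1−p̂)(1/n₁+1/n₂)) = √(0.453594·0.546406·0.00145245) = √(0.000359985) = 0.018973.
z = (0.442667 − 0.472426)/0.018973 = -0.029759/0.018973 = -1.5685.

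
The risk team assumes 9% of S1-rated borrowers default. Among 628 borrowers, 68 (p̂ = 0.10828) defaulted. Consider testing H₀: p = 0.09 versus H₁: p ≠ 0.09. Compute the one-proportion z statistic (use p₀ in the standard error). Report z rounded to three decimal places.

p̂ = 68/628 ≈ 0.10828.
Under H₀, SE = √(0.09·0.91/628) = √(0.000130414) = 0.01142.
z = (0.10828 − 0.09)/0.01142 = 0.01828/0.01142 = 1.601.
p-value = 2·P(Z > 1.601) ≈ 0.1094.

z = 1.601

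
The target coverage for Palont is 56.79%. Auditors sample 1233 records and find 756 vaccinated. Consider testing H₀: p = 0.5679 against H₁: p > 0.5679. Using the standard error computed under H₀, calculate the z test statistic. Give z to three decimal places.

z = 3.207

p̂ = 756/1233 ≈ 0.613139.
SE = √(p₀(1−p₀)/n) = √(0.24539/1233) = 0.014107.
z = (0.613139 − 0.5679)/0.014107 = 0.045239/0.014107 = 3.207.
p-value = P(Z > 3.207) ≈ 0.0007.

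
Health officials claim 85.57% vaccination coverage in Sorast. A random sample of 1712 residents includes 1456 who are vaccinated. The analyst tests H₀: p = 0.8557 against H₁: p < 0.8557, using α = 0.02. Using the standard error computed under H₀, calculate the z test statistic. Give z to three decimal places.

p̂ = 1456/1712 ≈ 0.85047.
SE = √(p₀(1−p₀)/n) = √(0.12348/1712) = 0.00849.
z = (0.85047 − 0.8557)/0.00849 = -0.00523/0.00849 = -0.616.
p-value = P(Z < -0.616) ≈ 0.2689; since p > α = 0.02, fail to reject H₀.

z = -0.616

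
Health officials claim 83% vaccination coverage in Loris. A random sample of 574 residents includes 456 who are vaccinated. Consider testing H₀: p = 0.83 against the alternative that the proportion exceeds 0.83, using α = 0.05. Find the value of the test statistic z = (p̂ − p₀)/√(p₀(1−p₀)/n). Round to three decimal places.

z = -2.269

p̂ = 456/574 ≈ 0.794425.
SE = √(p₀(1−p₀)/n) = √(0.1411/574) = 0.015679.
z = (0.794425 − 0.83)/0.015679 = -0.035575/0.015679 = -2.269.
p-value = P(Z > -2.269) ≈ 0.9884, so at α = 0.05 we fail to reject H₀.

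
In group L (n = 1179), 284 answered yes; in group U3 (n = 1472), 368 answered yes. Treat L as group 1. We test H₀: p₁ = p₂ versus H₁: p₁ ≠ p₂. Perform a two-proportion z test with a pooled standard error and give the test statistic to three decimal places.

z = -0.542

p̂₁ = 284/1179 = 0.24088, p̂₂ = 368/1472 = 0.25000.
Pooled p̂ = (284+368)/(1179+1472) = 652/2651 = 0.24594.
SE = √(p̂(1−p̂)(1/n₁+1/n₂)) = √(0.24594·0.75406·0.00152752) = √(0.000283289) = 0.01683.
z = (0.24088 − 0.25000)/0.01683 = -0.00912/0.01683 = -0.542.
Two-sided p-value ≈ 2·Φ(−0.542) = 0.5880.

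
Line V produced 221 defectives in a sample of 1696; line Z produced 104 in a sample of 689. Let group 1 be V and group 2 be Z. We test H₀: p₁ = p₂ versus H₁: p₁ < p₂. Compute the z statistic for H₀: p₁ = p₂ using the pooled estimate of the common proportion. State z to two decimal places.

z = -1.33

p̂₁ = 221/1696 ≈ 0.1303, p̂₂ = 104/689 ≈ 0.1509.
Pooled p̂ = (221+104)/(1696+689) = 325/2385 = 0.1363.
SE = √(p̂(1−p̂)(1/n₁+1/n₂)) = √(0.1363·0.8637·0.002041) = √(0.000240224) = 0.0155.
z = (0.1303 − 0.1509)/0.0155 = -0.0206/0.0155 = -1.33.
p-value = P(Z < -1.331) ≈ 0.0915.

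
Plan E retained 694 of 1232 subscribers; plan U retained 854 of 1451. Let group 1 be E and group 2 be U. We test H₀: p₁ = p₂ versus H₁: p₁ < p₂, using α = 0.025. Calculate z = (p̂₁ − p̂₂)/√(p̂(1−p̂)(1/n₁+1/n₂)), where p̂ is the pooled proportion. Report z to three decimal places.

p̂₁ = 694/1232 = 0.56331, p̂₂ = 854/1451 = 0.58856.
Pooled p̂ = (694+854)/(1232+1451) = 1548/2683 = 0.57697.
SE = √(0.244076 × 0.00150087) = 0.01914.
z = (0.56331 − 0.58856)/0.01914 = -0.02525/0.01914 = -1.319.
p-value = P(Z < -1.319) ≈ 0.0936; since p > α = 0.025, fail to reject H₀.

z = -1.319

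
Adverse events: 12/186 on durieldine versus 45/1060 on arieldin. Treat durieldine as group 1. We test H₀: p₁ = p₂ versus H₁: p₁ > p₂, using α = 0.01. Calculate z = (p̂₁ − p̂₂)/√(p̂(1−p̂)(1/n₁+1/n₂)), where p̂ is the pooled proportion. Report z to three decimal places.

z = 1.328

p̂₁ = 12/186 ≈ 0.064516, p̂₂ = 45/1060 ≈ 0.042453.
Pooled p̂ = (12+45)/(186+1060) = 57/1246 = 0.045746.
SE = √(p̂(1−p̂)(1/n₁+1/n₂)) = √(0.045746·0.954254·0.00631974) = √(0.00027588) = 0.016610.
z = (0.064516 − 0.042453)/0.016610 = 0.022063/0.016610 = 1.328.
p-value = P(Z > 1.328) ≈ 0.0920, so at α = 0.01 we fail to reject H₀.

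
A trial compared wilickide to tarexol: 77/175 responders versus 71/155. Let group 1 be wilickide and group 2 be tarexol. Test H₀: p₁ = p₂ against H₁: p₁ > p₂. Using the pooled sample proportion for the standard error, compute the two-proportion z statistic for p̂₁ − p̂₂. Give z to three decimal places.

z = -0.329

p̂₁ = 77/175 = 0.44000, p̂₂ = 71/155 = 0.45806.
Pooled p̂ = (77+71)/(175+155) = 148/330 = 0.44848.
SE = √(0.247346 × 0.0121659) = 0.05486.
z = (0.44000 − 0.45806)/0.05486 = -0.01806/0.05486 = -0.329.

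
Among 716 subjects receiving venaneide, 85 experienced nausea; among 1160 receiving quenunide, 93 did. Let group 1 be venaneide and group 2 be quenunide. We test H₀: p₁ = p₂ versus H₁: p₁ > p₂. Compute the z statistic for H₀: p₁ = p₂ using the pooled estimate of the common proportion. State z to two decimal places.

z = 2.77

p̂₁ = 85/716 ≈ 0.1187, p̂₂ = 93/1160 ≈ 0.0802.
Pooled p̂ = (85+93)/(716+1160) = 178/1876 = 0.0949.
SE = √(p̂(1−p̂)(1/n₁+1/n₂)) = √(0.0949·0.9051·0.00225872) = √(0.000193979) = 0.0139.
z = (0.1187 − 0.0802)/0.0139 = 0.0385/0.0139 = 2.77.
p-value = P(Z > 2.767) ≈ 0.0028.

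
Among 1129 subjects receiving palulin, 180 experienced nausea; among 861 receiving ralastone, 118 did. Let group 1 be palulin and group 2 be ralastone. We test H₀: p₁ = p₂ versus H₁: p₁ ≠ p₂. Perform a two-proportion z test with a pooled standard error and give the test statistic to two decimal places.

p̂₁ = 180/1129 ≈ 0.1594, p̂₂ = 118/861 ≈ 0.1370.
Pooled p̂ = (180+118)/(1129+861) = 298/1990 = 0.1497.
SE = √(p̂(1−p̂)(1/n₁+1/n₂)) = √(0.1497·0.8503·0.00204718) = √(0.000260655) = 0.0161.
z = (0.1594 − 0.1370)/0.0161 = 0.0224/0.0161 = 1.39.

z = 1.39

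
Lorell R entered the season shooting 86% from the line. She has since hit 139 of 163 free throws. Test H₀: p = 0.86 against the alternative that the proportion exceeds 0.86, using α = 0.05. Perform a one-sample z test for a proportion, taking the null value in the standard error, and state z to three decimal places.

z = -0.266

p̂ = 139/163 ≈ 0.85276.
SE = √(p₀(1−p₀)/n) = √(0.1204/163) = 0.02718.
z = (0.85276 − 0.86)/0.02718 = -0.00724/0.02718 = -0.266.
p-value = P(Z > -0.266) ≈ 0.6050; since p > α = 0.05, fail to reject H₀.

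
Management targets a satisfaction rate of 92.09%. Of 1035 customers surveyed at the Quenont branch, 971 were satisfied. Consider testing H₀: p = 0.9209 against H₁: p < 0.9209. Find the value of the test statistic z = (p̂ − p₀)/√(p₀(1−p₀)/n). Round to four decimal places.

p̂ = 971/1035 = 0.938164.
Under H₀, SE = √(0.9209·0.0791/1035) = √(7.03799e-05) = 0.008389.
z = (0.938164 − 0.9209)/0.008389 = 0.017264/0.008389 = 2.0579.

z = 2.0579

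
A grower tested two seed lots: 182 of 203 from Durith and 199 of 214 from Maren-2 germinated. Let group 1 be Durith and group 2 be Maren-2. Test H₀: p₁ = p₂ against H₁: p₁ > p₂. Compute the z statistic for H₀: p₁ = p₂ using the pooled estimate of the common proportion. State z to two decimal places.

p̂₁ = 182/203 ≈ 0.8966, p̂₂ = 199/214 ≈ 0.9299.
Pooled p̂ = (182+199)/(203+214) = 381/417 = 0.9137.
SE = √(p̂(1−p̂)(1/n₁+1/n₂)) = √(0.9137·0.0863·0.00959901) = √(0.000757149) = 0.0275.
z = (0.8966 − 0.9299)/0.0275 = -0.0333/0.0275 = -1.21.
p-value = P(Z > -1.212) ≈ 0.8873.

z = -1.21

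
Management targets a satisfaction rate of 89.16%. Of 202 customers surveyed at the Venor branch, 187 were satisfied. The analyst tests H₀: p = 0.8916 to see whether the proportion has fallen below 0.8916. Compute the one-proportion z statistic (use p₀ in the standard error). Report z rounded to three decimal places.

z = 1.561

p̂ = 187/202 = 0.92574.
Under H₀, SE = √(0.8916·0.1084/202) = √(0.000478463) = 0.02187.
z = (0.92574 − 0.8916)/0.02187 = 0.03414/0.02187 = 1.561.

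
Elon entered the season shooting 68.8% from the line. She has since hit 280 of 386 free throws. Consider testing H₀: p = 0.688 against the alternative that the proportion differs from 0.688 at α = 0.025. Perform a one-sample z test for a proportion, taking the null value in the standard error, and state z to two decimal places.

p̂ = 280/386 = 0.72539.
Standard error under H₀: √(0.688×0.312/386) = 0.02358.
z = (0.72539 − 0.688)/0.02358 = 0.03739/0.02358 = 1.59.
Two-sided p-value ≈ 2·Φ(−1.585) = 0.1129. With α = 0.025, fail to reject H₀.

z = 1.59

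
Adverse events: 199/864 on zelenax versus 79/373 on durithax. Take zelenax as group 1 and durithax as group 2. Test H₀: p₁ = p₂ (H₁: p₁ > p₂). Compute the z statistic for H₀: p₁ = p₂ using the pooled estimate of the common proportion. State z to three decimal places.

p̂₁ = 199/864 ≈ 0.23032, p̂₂ = 79/373 ≈ 0.21180.
Pooled p̂ = (199+79)/(864+373) = 278/1237 = 0.22474.
SE = √(0.17423 × 0.00383837) = 0.02586.
z = (0.23032 − 0.21180)/0.02586 = 0.01852/0.02586 = 0.716.
p-value = P(Z > 0.716) ≈ 0.2369.

z = 0.716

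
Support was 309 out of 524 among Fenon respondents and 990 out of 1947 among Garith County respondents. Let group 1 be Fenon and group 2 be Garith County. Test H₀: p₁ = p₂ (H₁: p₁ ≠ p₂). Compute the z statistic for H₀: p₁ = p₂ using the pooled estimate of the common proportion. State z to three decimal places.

p̂₁ = 309/524 ≈ 0.589695, p̂₂ = 990/1947 ≈ 0.508475.
Pooled p̂ = (309+990)/(524+1947) = 1299/2471 = 0.525698.
SE = √(0.24934 × 0.00242201) = 0.024574.
z = (0.589695 − 0.508475)/0.024574 = 0.081220/0.024574 = 3.305.

z = 3.305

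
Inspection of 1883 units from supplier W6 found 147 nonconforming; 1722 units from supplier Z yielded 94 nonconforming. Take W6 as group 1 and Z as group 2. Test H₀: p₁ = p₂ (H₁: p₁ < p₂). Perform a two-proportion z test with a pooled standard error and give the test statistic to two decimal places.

z = 2.82

p̂₁ = 147/1883 = 0.07807, p̂₂ = 94/1722 = 0.05459.
Pooled p̂ = (147+94)/(1883+1722) = 241/3605 = 0.06685.
SE = √(p̂(1−p̂)(1/n₁+1/n₂)) = √(0.06685·0.93315·0.00111179) = √(6.9356e-05) = 0.00833.
z = (0.07807 − 0.05459)/0.00833 = 0.02348/0.00833 = 2.82.
p-value = P(Z < 2.819) ≈ 0.9976.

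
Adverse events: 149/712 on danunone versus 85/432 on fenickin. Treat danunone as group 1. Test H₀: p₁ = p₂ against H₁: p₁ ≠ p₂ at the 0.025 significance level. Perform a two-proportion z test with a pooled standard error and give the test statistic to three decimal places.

z = 0.509

p̂₁ = 149/712 ≈ 0.20927, p̂₂ = 85/432 ≈ 0.19676.
Pooled p̂ = (149+85)/(712+432) = 234/1144 = 0.20455.
SE = √(0.162707 × 0.00371931) = 0.02460.
z = (0.20927 − 0.19676)/0.02460 = 0.01251/0.02460 = 0.509.
Two-sided p-value ≈ 2·Φ(−0.509) = 0.6111. With α = 0.025, fail to reject H₀.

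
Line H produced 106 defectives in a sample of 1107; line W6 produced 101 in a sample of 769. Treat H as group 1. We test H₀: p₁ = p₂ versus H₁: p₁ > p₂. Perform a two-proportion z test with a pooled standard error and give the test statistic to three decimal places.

p̂₁ = 106/1107 = 0.09575, p̂₂ = 101/769 = 0.13134.
Pooled p̂ = (106+101)/(1107+769) = 207/1876 = 0.11034.
SE = √(0.098166 × 0.00220373) = 0.01471.
z = (0.09575 − 0.13134)/0.01471 = -0.03559/0.01471 = -2.419.
p-value = P(Z > -2.419) ≈ 0.9922.

z = -2.419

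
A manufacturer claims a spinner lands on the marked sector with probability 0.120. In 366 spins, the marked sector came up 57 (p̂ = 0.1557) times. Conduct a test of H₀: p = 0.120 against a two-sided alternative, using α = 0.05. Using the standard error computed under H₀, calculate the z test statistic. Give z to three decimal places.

p̂ = 57/366 = 0.15574.
Standard error under H₀: √(0.12×0.88/366) = 0.01699.
z = (0.15574 − 0.12)/0.01699 = 0.03574/0.01699 = 2.104.
p-value = 2·P(Z > 2.104) ≈ 0.0354. With α = 0.05, reject H₀.

z = 2.104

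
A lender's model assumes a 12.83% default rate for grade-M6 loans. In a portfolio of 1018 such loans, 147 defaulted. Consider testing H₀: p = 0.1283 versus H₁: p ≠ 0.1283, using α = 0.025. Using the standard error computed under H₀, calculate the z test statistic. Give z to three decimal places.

z = 1.536

p̂ = 147/1018 ≈ 0.14440.
SE = √(p₀(1−p₀)/n) = √(0.11184/1018) = 0.01048.
z = (0.14440 − 0.1283)/0.01048 = 0.01610/0.01048 = 1.536.
Two-sided p-value ≈ 2·Φ(−1.536) = 0.1245; since p > α = 0.025, fail to reject H₀.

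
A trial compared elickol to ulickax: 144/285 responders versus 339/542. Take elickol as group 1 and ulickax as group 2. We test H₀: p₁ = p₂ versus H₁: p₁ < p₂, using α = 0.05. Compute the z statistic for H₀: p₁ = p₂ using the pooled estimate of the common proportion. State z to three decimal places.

z = -3.333

p̂₁ = 144/285 = 0.50526, p̂₂ = 339/542 = 0.62546.
Pooled p̂ = (144+339)/(285+542) = 483/827 = 0.58404.
SE = √(p̂(1−p̂)(1/n₁+1/n₂)) = √(0.58404·0.41596·0.00535379) = √(0.00130064) = 0.03606.
z = (0.50526 − 0.62546)/0.03606 = -0.12020/0.03606 = -3.333.
p-value = P(Z < -3.333) ≈ 0.0004; since p < α = 0.05, reject H₀.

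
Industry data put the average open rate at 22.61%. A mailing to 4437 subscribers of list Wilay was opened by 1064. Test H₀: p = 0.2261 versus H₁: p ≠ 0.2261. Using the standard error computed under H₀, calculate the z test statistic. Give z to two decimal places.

z = 2.18

p̂ = 1064/4437 = 0.23980.
Under H₀, SE = √(0.2261·0.7739/4437) = √(3.94363e-05) = 0.00628.
z = (0.23980 − 0.2261)/0.00628 = 0.01370/0.00628 = 2.18.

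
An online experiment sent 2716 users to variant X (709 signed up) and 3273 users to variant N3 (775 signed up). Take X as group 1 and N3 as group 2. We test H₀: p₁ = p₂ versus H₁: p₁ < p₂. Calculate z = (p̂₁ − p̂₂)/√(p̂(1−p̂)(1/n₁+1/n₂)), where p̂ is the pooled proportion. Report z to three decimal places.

p̂₁ = 709/2716 = 0.261046, p̂₂ = 775/3273 = 0.236786.
Pooled p̂ = (709+775)/(2716+3273) = 1484/5989 = 0.247788.
SE = √(0.186389 × 0.000673719) = 0.011206.
z = (0.261046 − 0.236786)/0.011206 = 0.024260/0.011206 = 2.165.
p-value = P(Z < 2.165) ≈ 0.9848.

z = 2.165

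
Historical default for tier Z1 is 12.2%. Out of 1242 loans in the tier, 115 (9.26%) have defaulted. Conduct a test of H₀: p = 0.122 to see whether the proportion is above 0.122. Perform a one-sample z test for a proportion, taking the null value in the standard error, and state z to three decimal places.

p̂ = 115/1242 ≈ 0.0925926.
SE = √(p₀(1−p₀)/n) = √(0.10712/1242) = 0.0092868.
z = (0.0925926 − 0.122)/0.0092868 = -0.0294074/0.0092868 = -3.167.

z = -3.167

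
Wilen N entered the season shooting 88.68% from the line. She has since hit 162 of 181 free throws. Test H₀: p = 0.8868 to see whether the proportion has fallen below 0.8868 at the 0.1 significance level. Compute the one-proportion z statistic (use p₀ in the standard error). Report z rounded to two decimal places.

p̂ = 162/181 = 0.8950.
Under H₀, SE = √(0.8868·0.1132/181) = √(0.000554617) = 0.0236.
z = (0.8950 − 0.8868)/0.0236 = 0.0082/0.0236 = 0.35.
p-value = P(Z < 0.349) ≈ 0.6366; since p > α = 0.1, fail to reject H₀.

z = 0.35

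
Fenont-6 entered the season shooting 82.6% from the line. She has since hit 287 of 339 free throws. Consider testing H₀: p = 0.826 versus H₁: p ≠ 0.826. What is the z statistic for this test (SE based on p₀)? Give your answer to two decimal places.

z = 1.00

p̂ = 287/339 ≈ 0.8466.
Standard error under H₀: √(0.826×0.174/339) = 0.0206.
z = (0.8466 − 0.826)/0.0206 = 0.0206/0.0206 = 1.00.
Two-sided p-value ≈ 2·Φ(−1.001) = 0.3169.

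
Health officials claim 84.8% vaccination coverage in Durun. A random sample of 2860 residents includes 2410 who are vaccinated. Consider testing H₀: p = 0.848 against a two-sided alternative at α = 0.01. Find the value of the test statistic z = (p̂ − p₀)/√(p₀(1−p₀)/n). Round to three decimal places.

z = -0.796

p̂ = 2410/2860 ≈ 0.84266.
SE = √(p₀(1−p₀)/n) = √(0.1289/2860) = 0.00671.
z = (0.84266 − 0.848)/0.00671 = -0.00534/0.00671 = -0.796.
p-value = 2·P(Z > 0.796) ≈ 0.4261, so at α = 0.01 we fail to reject H₀.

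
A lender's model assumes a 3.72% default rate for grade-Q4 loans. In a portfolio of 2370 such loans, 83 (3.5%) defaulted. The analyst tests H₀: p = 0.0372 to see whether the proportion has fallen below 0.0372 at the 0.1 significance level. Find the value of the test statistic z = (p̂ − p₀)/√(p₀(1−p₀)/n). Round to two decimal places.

p̂ = 83/2370 = 0.0350.
Standard error under H₀: √(0.0372×0.9628/2370) = 0.0039.
z = (0.0350 − 0.0372)/0.0039 = -0.0022/0.0039 = -0.56.
p-value = P(Z < -0.560) ≈ 0.2876. With α = 0.1, fail to reject H₀.

z = -0.56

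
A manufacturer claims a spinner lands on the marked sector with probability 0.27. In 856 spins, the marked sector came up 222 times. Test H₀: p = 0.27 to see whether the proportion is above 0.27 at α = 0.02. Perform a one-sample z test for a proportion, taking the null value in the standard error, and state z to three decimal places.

p̂ = 222/856 = 0.25935.
Under H₀, SE = √(0.27·0.73/856) = √(0.000230257) = 0.01517.
z = (0.25935 − 0.27)/0.01517 = -0.01065/0.01517 = -0.702.
p-value = P(Z > -0.702) ≈ 0.7587, so at α = 0.02 we fail to reject H₀.

z = -0.702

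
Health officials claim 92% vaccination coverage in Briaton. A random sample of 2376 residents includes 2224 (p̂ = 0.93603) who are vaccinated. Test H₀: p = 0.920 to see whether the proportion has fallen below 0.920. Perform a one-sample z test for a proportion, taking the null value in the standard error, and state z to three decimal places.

z = 2.880

p̂ = 2224/2376 ≈ 0.9360269.
Under H₀, SE = √(0.92·0.08/2376) = √(3.09764e-05) = 0.0055656.
z = (0.9360269 − 0.92)/0.0055656 = 0.0160269/0.0055656 = 2.880.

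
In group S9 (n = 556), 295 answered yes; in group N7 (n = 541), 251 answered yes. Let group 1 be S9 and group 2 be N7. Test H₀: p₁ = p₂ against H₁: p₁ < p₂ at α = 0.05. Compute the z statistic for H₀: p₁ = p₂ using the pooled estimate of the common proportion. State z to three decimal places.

z = 2.206

p̂₁ = 295/556 = 0.530576, p̂₂ = 251/541 = 0.463956.
Pooled p̂ = (295+251)/(556+541) = 546/1097 = 0.497721.
SE = √(0.249995 × 0.00364699) = 0.030195.
z = (0.530576 − 0.463956)/0.030195 = 0.066620/0.030195 = 2.206.
p-value = P(Z < 2.206) ≈ 0.9863, so at α = 0.05 we fail to reject H₀.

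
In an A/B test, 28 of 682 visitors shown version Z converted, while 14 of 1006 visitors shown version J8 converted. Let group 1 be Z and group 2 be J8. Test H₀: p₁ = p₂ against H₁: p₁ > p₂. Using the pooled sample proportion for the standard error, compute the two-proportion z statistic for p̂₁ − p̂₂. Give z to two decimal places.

p̂₁ = 28/682 = 0.04106, p̂₂ = 14/1006 = 0.01392.
Pooled p̂ = (28+14)/(682+1006) = 42/1688 = 0.02488.
SE = √(p̂(1−p̂)(1/n₁+1/n₂)) = √(0.02488·0.97512·0.00246031) = √(5.96931e-05) = 0.00773.
z = (0.04106 − 0.01392)/0.00773 = 0.02714/0.00773 = 3.51.
p-value = P(Z > 3.513) ≈ 0.0002.

z = 3.51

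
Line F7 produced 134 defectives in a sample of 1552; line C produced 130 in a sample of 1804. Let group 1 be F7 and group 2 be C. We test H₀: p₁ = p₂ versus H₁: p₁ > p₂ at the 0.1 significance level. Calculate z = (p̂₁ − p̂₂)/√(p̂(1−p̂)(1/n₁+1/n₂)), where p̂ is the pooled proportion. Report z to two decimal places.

z = 1.53

p̂₁ = 134/1552 = 0.0863, p̂₂ = 130/1804 = 0.0721.
Pooled p̂ = (134+130)/(1552+1804) = 264/3356 = 0.0787.
SE = √(p̂(1−p̂)(1/n₁+1/n₂)) = √(0.0787·0.9213·0.00119865) = √(8.68747e-05) = 0.0093.
z = (0.0863 − 0.0721)/0.0093 = 0.0142/0.0093 = 1.53.
p-value = P(Z > 1.532) ≈ 0.0628; since p < α = 0.1, reject H₀.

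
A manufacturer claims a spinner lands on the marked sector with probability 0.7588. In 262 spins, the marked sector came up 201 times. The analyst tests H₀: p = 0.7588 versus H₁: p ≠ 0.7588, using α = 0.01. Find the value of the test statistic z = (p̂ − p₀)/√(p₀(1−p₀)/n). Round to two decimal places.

p̂ = 201/262 ≈ 0.7672.
SE = √(p₀(1−p₀)/n) = √(0.18302/262) = 0.0264.
z = (0.7672 − 0.7588)/0.0264 = 0.0084/0.0264 = 0.32.
Two-sided p-value ≈ 2·Φ(−0.317) = 0.7513, so at α = 0.01 we fail to reject H₀.

z = 0.32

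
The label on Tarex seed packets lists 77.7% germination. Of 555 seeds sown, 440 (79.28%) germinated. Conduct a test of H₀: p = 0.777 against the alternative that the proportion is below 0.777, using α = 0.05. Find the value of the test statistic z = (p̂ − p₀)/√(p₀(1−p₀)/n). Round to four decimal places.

z = 0.8938

p̂ = 440/555 ≈ 0.792793.
SE = √(p₀(1−p₀)/n) = √(0.17327/555) = 0.017669.
z = (0.792793 − 0.777)/0.017669 = 0.015793/0.017669 = 0.8938.
p-value = P(Z < 0.894) ≈ 0.8143. With α = 0.05, fail to reject H₀.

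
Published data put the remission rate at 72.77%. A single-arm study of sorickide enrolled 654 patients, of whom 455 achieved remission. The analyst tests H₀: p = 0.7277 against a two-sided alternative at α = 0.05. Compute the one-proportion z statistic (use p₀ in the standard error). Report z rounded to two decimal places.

p̂ = 455/654 = 0.6957.
Under H₀, SE = √(0.7277·0.2723/654) = √(0.000302986) = 0.0174.
z = (0.6957 − 0.7277)/0.0174 = -0.0320/0.0174 = -1.84.
Two-sided p-value ≈ 2·Φ(−1.837) = 0.0662; since p > α = 0.05, fail to reject H₀.

z = -1.84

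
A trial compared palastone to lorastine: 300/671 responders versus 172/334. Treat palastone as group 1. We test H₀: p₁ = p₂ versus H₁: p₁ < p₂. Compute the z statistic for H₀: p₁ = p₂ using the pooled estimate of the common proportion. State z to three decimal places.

p̂₁ = 300/671 ≈ 0.44709, p̂₂ = 172/334 ≈ 0.51497.
Pooled p̂ = (300+172)/(671+334) = 472/1005 = 0.46965.
SE = √(p̂(1−p̂)(1/n₁+1/n₂)) = √(0.46965·0.53035·0.00448432) = √(0.00111695) = 0.03342.
z = (0.44709 − 0.51497)/0.03342 = -0.06788/0.03342 = -2.031.
p-value = P(Z < -2.031) ≈ 0.0211.

z = -2.031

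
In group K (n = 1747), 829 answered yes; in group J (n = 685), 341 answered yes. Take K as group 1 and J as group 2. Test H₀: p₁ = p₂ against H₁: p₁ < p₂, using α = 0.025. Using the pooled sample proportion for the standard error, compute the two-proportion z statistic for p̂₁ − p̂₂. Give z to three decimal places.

p̂₁ = 829/1747 = 0.47453, p̂₂ = 341/685 = 0.49781.
Pooled p̂ = (829+341)/(1747+685) = 1170/2432 = 0.48109.
SE = √(0.249642 × 0.00203226) = 0.02252.
z = (0.47453 − 0.49781)/0.02252 = -0.02328/0.02252 = -1.034.
p-value = P(Z < -1.034) ≈ 0.1506. With α = 0.025, fail to reject H₀.

z = -1.034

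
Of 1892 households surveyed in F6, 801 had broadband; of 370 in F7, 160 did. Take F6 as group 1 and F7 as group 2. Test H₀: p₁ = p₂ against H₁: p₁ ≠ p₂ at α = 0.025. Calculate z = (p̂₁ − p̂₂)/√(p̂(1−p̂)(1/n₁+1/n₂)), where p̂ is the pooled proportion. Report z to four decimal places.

p̂₁ = 801/1892 = 0.423362, p̂₂ = 160/370 = 0.432432.
Pooled p̂ = (801+160)/(1892+370) = 961/2262 = 0.424845.
SE = √(p̂(1−p̂)(1/n₁+1/n₂)) = √(0.424845·0.575155·0.00323124) = √(0.00078956) = 0.028099.
z = (0.423362 − 0.432432)/0.028099 = -0.009070/0.028099 = -0.3228.
Two-sided p-value ≈ 2·Φ(−0.323) = 0.7468, so at α = 0.025 we fail to reject H₀.

z = -0.3228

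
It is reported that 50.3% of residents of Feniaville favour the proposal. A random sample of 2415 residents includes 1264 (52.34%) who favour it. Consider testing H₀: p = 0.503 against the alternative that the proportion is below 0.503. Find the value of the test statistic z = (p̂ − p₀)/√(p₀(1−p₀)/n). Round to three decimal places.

z = 2.005

p̂ = 1264/2415 ≈ 0.523395.
SE = √(p₀(1−p₀)/n) = √(0.24999/2415) = 0.010174.
z = (0.523395 − 0.503)/0.010174 = 0.020395/0.010174 = 2.005.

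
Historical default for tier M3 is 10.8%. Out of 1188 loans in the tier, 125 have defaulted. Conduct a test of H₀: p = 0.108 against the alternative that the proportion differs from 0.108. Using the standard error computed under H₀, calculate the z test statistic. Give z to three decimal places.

z = -0.309

p̂ = 125/1188 ≈ 0.10522.
SE = √(p₀(1−p₀)/n) = √(0.096336/1188) = 0.00901.
z = (0.10522 − 0.108)/0.00901 = -0.00278/0.00901 = -0.309.
Two-sided p-value ≈ 2·Φ(−0.309) = 0.7574.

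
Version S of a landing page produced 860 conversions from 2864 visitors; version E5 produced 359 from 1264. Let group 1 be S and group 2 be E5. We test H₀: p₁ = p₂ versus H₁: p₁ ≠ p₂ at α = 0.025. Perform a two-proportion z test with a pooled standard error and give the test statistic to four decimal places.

z = 1.0556

p̂₁ = 860/2864 ≈ 0.300279, p̂₂ = 359/1264 ≈ 0.284019.
Pooled p̂ = (860+359)/(2864+1264) = 1219/4128 = 0.295300.
SE = √(p̂(1−p̂)(1/n₁+1/n₂)) = √(0.295300·0.704700·0.0011403) = √(0.000237294) = 0.015404.
z = (0.300279 − 0.284019)/0.015404 = 0.016260/0.015404 = 1.0556.
Two-sided p-value ≈ 2·Φ(−1.056) = 0.2912; since p > α = 0.025, fail to reject H₀.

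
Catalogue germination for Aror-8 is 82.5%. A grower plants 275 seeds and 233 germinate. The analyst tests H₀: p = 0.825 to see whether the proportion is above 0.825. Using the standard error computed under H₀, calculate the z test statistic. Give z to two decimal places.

z = 0.97

p̂ = 233/275 ≈ 0.8473.
Standard error under H₀: √(0.825×0.175/275) = 0.0229.
z = (0.8473 − 0.825)/0.0229 = 0.0223/0.0229 = 0.97.
p-value = P(Z > 0.972) ≈ 0.1655.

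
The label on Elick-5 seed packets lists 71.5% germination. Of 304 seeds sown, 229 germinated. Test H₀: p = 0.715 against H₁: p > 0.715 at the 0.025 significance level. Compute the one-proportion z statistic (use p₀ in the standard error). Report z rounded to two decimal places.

z = 1.48

p̂ = 229/304 = 0.7533.
Under H₀, SE = √(0.715·0.285/304) = √(0.000670313) = 0.0259.
z = (0.7533 − 0.715)/0.0259 = 0.0383/0.0259 = 1.48.
p-value = P(Z > 1.479) ≈ 0.0696. With α = 0.025, fail to reject H₀.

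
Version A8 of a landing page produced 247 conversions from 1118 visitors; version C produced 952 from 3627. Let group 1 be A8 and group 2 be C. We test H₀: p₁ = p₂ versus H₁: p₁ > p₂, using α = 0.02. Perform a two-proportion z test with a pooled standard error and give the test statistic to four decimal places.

z = -2.7949

p̂₁ = 247/1118 = 0.220930, p̂₂ = 952/3627 = 0.262476.
Pooled p̂ = (247+952)/(1118+3627) = 1199/4745 = 0.252687.
SE = √(p̂(1−p̂)(1/n₁+1/n₂)) = √(0.252687·0.747313·0.00117016) = √(0.00022097) = 0.014865.
z = (0.220930 − 0.262476)/0.014865 = -0.041546/0.014865 = -2.7949.
p-value = P(Z > -2.795) ≈ 0.9974, so at α = 0.02 we fail to reject H₀.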